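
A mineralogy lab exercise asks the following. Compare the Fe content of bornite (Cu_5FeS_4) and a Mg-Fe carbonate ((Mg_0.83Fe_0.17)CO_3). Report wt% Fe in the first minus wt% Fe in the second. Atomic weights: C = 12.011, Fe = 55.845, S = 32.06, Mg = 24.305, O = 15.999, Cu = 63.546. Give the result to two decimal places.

0.54 percentage points

Fe in Cu_5FeS_4: molar mass 501.815 g/mol; 1×55.845 = 55.845 g → 11.13 wt%.
Fe in (Mg_0.83Fe_0.17)CO_3: molar mass 89.675 g/mol; 0.17×55.845 = 9.494 g → 10.59 wt%.
Difference = 11.13 − 10.59 = 0.54 percentage points.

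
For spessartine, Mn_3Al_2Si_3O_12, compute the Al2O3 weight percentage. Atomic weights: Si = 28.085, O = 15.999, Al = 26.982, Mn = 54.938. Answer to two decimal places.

20.60 wt%

M(Mn_3Al_2Si_3O_12) = 495.021 g/mol; M(Al2O3) = 101.961 g/mol.
Moles Al2O3 per formula unit = 2 Al ÷ 2 = 1.0000.
Al2O3 fraction = (1.0000 × 101.961) / 495.021 = 101.961/495.021 = 0.2060.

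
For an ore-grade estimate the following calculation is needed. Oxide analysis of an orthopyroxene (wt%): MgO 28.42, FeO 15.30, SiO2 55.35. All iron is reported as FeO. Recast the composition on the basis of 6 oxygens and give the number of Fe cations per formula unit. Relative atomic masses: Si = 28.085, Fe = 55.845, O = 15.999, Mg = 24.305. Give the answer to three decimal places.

28.42 wt% MgO ÷ 40.304 g/mol = 0.70514 mol, giving 0.70514 Mg and 0.70514 O.
15.30 wt% FeO ÷ 71.844 g/mol = 0.21296 mol, giving 0.21296 Fe and 0.21296 O.
55.35 wt% SiO2 ÷ 60.083 g/mol = 0.92123 mol, giving 0.92123 Si and 1.84246 O.
Oxygen sums to 2.76056; scaling by 6/2.76056 = 2.17347 puts the formula on 6 O.
Fe: 0.21296 × 2.17347 = 0.463 atoms per formula unit.

0.463 Fe apfu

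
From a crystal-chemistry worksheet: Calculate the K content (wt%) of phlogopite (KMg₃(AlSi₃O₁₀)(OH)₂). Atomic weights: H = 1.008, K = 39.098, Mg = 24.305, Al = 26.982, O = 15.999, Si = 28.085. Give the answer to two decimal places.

9.37 wt%

M(KMg₃(AlSi₃O₁₀)(OH)₂) = 417.254 g/mol.
K contributes 1 × 39.098 = 39.098 g per mole.
39.098/417.254 = 0.0937 → 9.37%.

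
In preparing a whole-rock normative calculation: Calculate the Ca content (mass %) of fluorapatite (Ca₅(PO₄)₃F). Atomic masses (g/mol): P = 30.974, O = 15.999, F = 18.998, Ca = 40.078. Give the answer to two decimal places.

39.74 mass %

M(Ca₅(PO₄)₃F) = 504.298 g/mol.
Ca contributes 5 × 40.078 = 200.390 g per mole.
200.390/504.298 = 0.3974 → 39.74%.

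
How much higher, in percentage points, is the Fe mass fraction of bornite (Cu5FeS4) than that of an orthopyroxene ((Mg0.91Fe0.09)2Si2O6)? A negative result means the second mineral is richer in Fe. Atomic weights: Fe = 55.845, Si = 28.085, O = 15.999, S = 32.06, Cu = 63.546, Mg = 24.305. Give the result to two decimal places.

Fe in Cu5FeS4: molar mass 501.815 g/mol; 1×55.845 = 55.845 g → 11.13 wt%.
Fe in (Mg0.91Fe0.09)2Si2O6: molar mass 206.451 g/mol; 0.18×55.845 = 10.052 g → 4.87 wt%.
Difference = 11.13 − 4.87 = 6.26 percentage points.

6.26 percentage points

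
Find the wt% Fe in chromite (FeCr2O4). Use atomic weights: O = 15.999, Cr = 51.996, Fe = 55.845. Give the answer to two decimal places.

24.95 weight percent

M(FeCr2O4) = 223.833 g/mol.
Fe contributes 1 × 55.845 = 55.845 g per mole.
55.845/223.833 = 0.2495 → 24.95%.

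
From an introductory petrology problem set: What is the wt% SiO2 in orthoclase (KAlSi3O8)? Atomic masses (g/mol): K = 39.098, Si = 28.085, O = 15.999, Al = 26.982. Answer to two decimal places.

64.76 wt%

M(KAlSi3O8) = 278.327 g/mol; M(SiO2) = 60.083 g/mol.
Moles SiO2 per formula unit = 3 Si ÷ 1 = 3.0000.
SiO2 fraction = (3.0000 × 60.083) / 278.327 = 180.249/278.327 = 0.6476.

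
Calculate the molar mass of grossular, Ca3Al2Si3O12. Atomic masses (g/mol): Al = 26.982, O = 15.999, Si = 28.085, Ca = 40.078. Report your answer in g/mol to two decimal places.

450.44 g/mol

M = 3*40.078 + 2*26.982 + 3*28.085 + 12*15.999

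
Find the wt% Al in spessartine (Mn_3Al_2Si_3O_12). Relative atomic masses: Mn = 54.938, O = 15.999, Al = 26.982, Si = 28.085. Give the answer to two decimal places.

10.90 weight percent

Formula mass = 3*54.938 + 2*26.982 + 3*28.085 + 12*15.999 = 495.021 g/mol, of which 53.964 g is Al.
So Al makes up 53.964/495.021 = 0.1090 of the mass, i.e. 10.90%.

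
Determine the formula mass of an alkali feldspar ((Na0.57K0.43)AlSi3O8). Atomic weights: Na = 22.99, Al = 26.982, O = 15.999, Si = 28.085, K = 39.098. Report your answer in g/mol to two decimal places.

Na: 0.57 × 22.99 = 13.1043
K: 0.43 × 39.098 = 16.8121
Al: 1 × 26.982 = 26.9820
Si: 3 × 28.085 = 84.2550
O: 8 × 15.999 = 127.9920
Summing the contributions gives the formula mass.

269.15 g/mol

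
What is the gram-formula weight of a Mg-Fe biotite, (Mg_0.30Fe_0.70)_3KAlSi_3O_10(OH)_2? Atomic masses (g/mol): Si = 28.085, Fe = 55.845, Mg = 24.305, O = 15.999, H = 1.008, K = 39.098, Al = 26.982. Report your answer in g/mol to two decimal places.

M = 0.90×24.305 + 2.10×55.845 + 1×39.098 + 1×26.982 + 3×28.085 + 12×15.999 + 2×1.008

483.49 g/mol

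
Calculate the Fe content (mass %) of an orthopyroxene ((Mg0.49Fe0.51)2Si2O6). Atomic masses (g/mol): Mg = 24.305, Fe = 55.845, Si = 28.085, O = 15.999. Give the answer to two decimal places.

M((Mg0.49Fe0.51)2Si2O6) = 232.945 g/mol.
Fe contributes 1.02 × 55.845 = 56.962 g per mole.
56.962/232.945 = 0.2445 → 24.45%.

24.45 mass %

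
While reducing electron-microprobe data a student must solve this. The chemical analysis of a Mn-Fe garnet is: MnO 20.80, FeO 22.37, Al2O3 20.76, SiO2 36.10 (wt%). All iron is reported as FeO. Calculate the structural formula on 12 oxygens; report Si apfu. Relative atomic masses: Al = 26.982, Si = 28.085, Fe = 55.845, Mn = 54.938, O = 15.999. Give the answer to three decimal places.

2.983 Si apfu

20.80 wt% MnO ÷ 70.937 g/mol = 0.29322 mol, giving 0.29322 Mn and 0.29322 O.
22.37 wt% FeO ÷ 71.844 g/mol = 0.31137 mol, giving 0.31137 Fe and 0.31137 O.
20.76 wt% Al2O3 ÷ 101.961 g/mol = 0.20361 mol, giving 0.40722 Al and 0.61083 O.
36.10 wt% SiO2 ÷ 60.083 g/mol = 0.60084 mol, giving 0.60084 Si and 1.20168 O.
Oxygen sums to 2.41710; scaling by 12/2.41710 = 4.96463 puts the formula on 12 O.
Si: 0.60084 × 4.96463 = 2.983 atoms per formula unit.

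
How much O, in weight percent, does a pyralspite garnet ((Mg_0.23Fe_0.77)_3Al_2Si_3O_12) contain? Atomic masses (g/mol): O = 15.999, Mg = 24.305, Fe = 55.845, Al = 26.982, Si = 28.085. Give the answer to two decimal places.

40.34 weight percent

Molar mass of (Mg_0.23Fe_0.77)_3Al_2Si_3O_12: 0.69*24.305 + 2.31*55.845 + 2*26.982 + 3*28.085 + 12*15.999 = 475.979 g/mol.
Mass of O per formula unit: 12 × 15.999 = 191.988 g.
Weight fraction O = 191.988 / 475.979 = 0.4034.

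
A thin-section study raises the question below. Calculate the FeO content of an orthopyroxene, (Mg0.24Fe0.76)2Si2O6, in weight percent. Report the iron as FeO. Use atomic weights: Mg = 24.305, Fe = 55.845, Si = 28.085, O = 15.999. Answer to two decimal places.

M((Mg0.24Fe0.76)2Si2O6) = 248.715 g/mol; M(FeO) = 71.844 g/mol.
Moles FeO per formula unit = 1.52 Fe ÷ 1 = 1.5200.
FeO fraction = (1.5200 × 71.844) / 248.715 = 109.203/248.715 = 0.4391.

43.91 wt%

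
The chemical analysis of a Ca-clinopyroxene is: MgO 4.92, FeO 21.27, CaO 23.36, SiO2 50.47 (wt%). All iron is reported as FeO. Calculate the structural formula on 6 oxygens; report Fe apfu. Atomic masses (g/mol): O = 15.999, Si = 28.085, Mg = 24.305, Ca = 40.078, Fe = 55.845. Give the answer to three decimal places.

MgO: 4.92/40.304 = 0.12207 mol → 0.12207 mol Mg, 0.12207 mol O.
FeO: 21.27/71.844 = 0.29606 mol → 0.29606 mol Fe, 0.29606 mol O.
CaO: 23.36/56.077 = 0.41657 mol → 0.41657 mol Ca, 0.41657 mol O.
SiO2: 50.47/60.083 = 0.84000 mol → 0.84000 mol Si, 1.68000 mol O.
Total oxygen = 2.51470 mol. Normalization factor = 6/2.51470 = 2.38597.
Fe per 6 O = 0.29606 × 2.38597 = 0.706.

0.706 Fe apfu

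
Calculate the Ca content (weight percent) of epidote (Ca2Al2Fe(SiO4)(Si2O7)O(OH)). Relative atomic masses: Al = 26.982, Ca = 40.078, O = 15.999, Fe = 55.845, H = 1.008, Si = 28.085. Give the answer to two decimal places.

16.59 weight percent

Formula mass = 2×40.078 + 2×26.982 + 1×55.845 + 3×28.085 + 13×15.999 + 1×1.008 = 483.215 g/mol, of which 80.156 g is Ca.
So Ca makes up 80.156/483.215 = 0.1659 of the mass, i.e. 16.59%.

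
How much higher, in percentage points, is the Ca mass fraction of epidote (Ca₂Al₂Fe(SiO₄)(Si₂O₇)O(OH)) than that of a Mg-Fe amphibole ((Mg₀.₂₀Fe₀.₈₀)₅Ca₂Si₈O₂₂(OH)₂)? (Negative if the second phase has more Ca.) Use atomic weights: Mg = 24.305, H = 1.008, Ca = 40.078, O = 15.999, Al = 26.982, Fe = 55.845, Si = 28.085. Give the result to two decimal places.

8.05 percentage points

M(Ca₂Al₂Fe(SiO₄)(Si₂O₇)O(OH)) = 483.215 g/mol, so wt% Ca = 80.156/483.215 × 100 = 16.59%.
M((Mg₀.₂₀Fe₀.₈₀)₅Ca₂Si₈O₂₂(OH)₂) = 938.513 g/mol, so wt% Ca = 80.156/938.513 × 100 = 8.54%.
16.59 − 8.54 = 8.05 pp.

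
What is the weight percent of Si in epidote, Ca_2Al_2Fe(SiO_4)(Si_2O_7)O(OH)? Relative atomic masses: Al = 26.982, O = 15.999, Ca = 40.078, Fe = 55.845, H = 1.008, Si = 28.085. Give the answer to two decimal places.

17.44 wt%

Formula mass = 2·40.078 + 2·26.982 + 1·55.845 + 3·28.085 + 13·15.999 + 1·1.008 = 483.215 g/mol, of which 84.255 g is Si.
So Si makes up 84.255/483.215 = 0.1744 of the mass, i.e. 17.44%.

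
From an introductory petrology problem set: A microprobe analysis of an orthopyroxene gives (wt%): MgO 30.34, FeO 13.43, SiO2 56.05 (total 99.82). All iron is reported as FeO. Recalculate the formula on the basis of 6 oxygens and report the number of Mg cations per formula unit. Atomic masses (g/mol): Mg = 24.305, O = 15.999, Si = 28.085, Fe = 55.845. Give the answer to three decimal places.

1.610 Mg apfu

30.34 wt% MgO ÷ 40.304 g/mol = 0.75278 mol, giving 0.75278 Mg and 0.75278 O.
13.43 wt% FeO ÷ 71.844 g/mol = 0.18693 mol, giving 0.18693 Fe and 0.18693 O.
56.05 wt% SiO2 ÷ 60.083 g/mol = 0.93288 mol, giving 0.93288 Si and 1.86576 O.
Oxygen sums to 2.80547; scaling by 6/2.80547 = 2.13868 puts the formula on 6 O.
Mg: 0.75278 × 2.13868 = 1.610 atoms per formula unit.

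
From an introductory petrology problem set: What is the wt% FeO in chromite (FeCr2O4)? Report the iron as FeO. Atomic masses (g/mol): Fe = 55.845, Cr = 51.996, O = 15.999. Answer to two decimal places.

32.10 wt%

M(FeCr2O4) = 223.833 g/mol; M(FeO) = 71.844 g/mol.
Moles FeO per formula unit = 1 Fe ÷ 1 = 1.0000.
FeO fraction = (1.0000 × 71.844) / 223.833 = 71.844/223.833 = 0.3210.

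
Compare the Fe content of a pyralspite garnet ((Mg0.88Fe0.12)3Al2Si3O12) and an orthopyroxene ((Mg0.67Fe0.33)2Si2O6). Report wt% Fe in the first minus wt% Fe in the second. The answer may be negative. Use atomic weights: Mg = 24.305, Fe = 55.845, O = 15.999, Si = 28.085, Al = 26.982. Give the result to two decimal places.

First mineral: 20.104 g Fe in 414.476 g formula = 4.85 wt% Fe.
Second mineral: 36.858 g Fe in 221.590 g formula = 16.63 wt% Fe.
4.85% − 16.63% gives a difference of -11.78 percentage points.

-11.78 percentage points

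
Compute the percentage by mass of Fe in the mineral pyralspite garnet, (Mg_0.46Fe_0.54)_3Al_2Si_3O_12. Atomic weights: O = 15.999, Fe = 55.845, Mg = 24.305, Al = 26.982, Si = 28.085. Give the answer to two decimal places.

Formula mass = 1.38×24.305 + 1.62×55.845 + 2×26.982 + 3×28.085 + 12×15.999 = 454.217 g/mol, of which 90.469 g is Fe.
So Fe makes up 90.469/454.217 = 0.1992 of the mass, i.e. 19.92%.

19.92 weight percent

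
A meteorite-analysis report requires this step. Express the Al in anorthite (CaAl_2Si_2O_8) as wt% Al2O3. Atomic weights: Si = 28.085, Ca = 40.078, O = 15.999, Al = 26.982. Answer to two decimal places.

M(CaAl_2Si_2O_8) = 278.204 g/mol; M(Al2O3) = 101.961 g/mol.
Moles Al2O3 per formula unit = 2 Al ÷ 2 = 1.0000.
Al2O3 fraction = (1.0000 × 101.961) / 278.204 = 101.961/278.204 = 0.3665.

36.65 wt%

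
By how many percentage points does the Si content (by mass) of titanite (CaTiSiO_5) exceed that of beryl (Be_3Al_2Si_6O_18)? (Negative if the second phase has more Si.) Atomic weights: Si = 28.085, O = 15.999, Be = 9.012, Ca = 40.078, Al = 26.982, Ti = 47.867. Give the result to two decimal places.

-17.02 percentage points

M(CaTiSiO_5) = 196.025 g/mol, so wt% Si = 28.085/196.025 × 100 = 14.33%.
M(Be_3Al_2Si_6O_18) = 537.492 g/mol, so wt% Si = 168.510/537.492 × 100 = 31.35%.
14.33 − 31.35 = -17.02 pp.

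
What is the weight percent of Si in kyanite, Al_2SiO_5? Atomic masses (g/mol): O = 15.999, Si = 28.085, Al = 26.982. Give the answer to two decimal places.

Formula mass = 2·26.982 + 1·28.085 + 5·15.999 = 162.044 g/mol, of which 28.085 g is Si.
So Si makes up 28.085/162.044 = 0.1733 of the mass, i.e. 17.33%.

17.33 weight percent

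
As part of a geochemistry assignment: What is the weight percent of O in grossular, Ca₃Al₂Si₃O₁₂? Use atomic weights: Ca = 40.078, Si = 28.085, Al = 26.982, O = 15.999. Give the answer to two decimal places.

42.62 wt%

Formula mass = 3·40.078 + 2·26.982 + 3·28.085 + 12·15.999 = 450.441 g/mol, of which 191.988 g is O.
So O makes up 191.988/450.441 = 0.4262 of the mass, i.e. 42.62%.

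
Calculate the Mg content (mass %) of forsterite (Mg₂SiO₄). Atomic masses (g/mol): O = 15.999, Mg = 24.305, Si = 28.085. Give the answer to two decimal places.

34.55 mass %

M(Mg₂SiO₄) = 140.691 g/mol.
Mg contributes 2 × 24.305 = 48.610 g per mole.
48.610/140.691 = 0.3455 → 34.55%.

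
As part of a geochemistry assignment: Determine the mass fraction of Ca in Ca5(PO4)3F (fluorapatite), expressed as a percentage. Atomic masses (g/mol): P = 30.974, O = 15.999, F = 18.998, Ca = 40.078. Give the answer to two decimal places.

39.74 wt%

Formula mass = 5·40.078 + 3·30.974 + 12·15.999 + 1·18.998 = 504.298 g/mol, of which 200.390 g is Ca.
So Ca makes up 200.390/504.298 = 0.3974 of the mass, i.e. 39.74%.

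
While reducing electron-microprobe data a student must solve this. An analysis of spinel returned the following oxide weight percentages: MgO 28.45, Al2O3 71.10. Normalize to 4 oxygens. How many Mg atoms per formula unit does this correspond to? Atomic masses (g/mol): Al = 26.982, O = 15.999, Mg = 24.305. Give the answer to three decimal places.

1.009 Mg apfu

MgO (M=40.304): mol = 0.70589; Mg = 0.70589, O = 0.70589.
Al2O3 (M=101.961): mol = 0.69733; Al = 1.39466, O = 2.09199.
ΣO = 2.79788; factor = 4/ΣO = 1.42965.
Mg apfu = 0.70589 × 1.42965 = 1.009.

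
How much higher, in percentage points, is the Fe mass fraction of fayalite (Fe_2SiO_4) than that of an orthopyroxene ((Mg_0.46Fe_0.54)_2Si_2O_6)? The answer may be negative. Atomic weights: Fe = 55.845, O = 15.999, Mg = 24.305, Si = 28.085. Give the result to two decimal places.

29.13 percentage points

M(Fe_2SiO_4) = 203.771 g/mol, so wt% Fe = 111.690/203.771 × 100 = 54.81%.
M((Mg_0.46Fe_0.54)_2Si_2O_6) = 234.837 g/mol, so wt% Fe = 60.313/234.837 × 100 = 25.68%.
54.81 − 25.68 = 29.13 pp.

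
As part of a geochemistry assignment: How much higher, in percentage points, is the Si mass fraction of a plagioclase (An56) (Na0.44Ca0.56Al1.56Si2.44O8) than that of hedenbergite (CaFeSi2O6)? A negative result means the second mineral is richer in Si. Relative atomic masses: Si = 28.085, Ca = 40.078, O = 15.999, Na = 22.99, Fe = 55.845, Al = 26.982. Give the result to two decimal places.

2.63 percentage points

First mineral: 68.527 g Si in 271.171 g formula = 25.27 wt% Si.
Second mineral: 56.170 g Si in 248.087 g formula = 22.64 wt% Si.
25.27% − 22.64% gives a difference of 2.63 percentage points.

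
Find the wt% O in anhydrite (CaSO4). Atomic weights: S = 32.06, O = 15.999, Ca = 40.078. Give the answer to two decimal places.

47.01 mass %

Molar mass of CaSO4: 1·40.078 + 1·32.06 + 4·15.999 = 136.134 g/mol.
Mass of O per formula unit: 4 × 15.999 = 63.996 g.
Weight fraction O = 63.996 / 136.134 = 0.4701.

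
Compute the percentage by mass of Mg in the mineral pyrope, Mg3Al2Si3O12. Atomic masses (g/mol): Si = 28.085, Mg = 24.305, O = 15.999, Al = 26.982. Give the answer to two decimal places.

M(Mg3Al2Si3O12) = 403.122 g/mol.
Mg contributes 3 × 24.305 = 72.915 g per mole.
72.915/403.122 = 0.1809 → 18.09%.

18.09 wt%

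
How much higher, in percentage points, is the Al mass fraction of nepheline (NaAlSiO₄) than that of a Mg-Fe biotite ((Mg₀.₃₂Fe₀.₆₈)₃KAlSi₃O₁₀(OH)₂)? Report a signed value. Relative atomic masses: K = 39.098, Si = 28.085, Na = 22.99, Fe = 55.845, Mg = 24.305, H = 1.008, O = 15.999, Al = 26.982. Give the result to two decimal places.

13.39 percentage points

First mineral: 26.982 g Al in 142.053 g formula = 18.99 wt% Al.
Second mineral: 26.982 g Al in 481.596 g formula = 5.60 wt% Al.
18.99% − 5.60% gives a difference of 13.39 percentage points.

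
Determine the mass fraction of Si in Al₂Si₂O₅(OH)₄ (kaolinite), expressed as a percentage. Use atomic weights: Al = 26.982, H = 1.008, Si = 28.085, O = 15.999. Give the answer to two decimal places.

21.76 weight percent

Formula mass = 2*26.982 + 2*28.085 + 9*15.999 + 4*1.008 = 258.157 g/mol, of which 56.170 g is Si.
So Si makes up 56.170/258.157 = 0.2176 of the mass, i.e. 21.76%.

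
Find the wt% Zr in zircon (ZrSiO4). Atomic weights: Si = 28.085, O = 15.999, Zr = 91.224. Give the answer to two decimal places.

Molar mass of ZrSiO4: 1×91.224 + 1×28.085 + 4×15.999 = 183.305 g/mol.
Mass of Zr per formula unit: 1 × 91.224 = 91.224 g.
Weight fraction Zr = 91.224 / 183.305 = 0.4977.

49.77 weight percent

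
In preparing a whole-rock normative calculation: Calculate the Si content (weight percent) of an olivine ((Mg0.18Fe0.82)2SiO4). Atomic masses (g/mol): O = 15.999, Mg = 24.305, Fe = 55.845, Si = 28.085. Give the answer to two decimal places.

14.60 weight percent

Formula mass = 0.36×24.305 + 1.64×55.845 + 1×28.085 + 4×15.999 = 192.417 g/mol, of which 28.085 g is Si.
So Si makes up 28.085/192.417 = 0.1460 of the mass, i.e. 14.60%.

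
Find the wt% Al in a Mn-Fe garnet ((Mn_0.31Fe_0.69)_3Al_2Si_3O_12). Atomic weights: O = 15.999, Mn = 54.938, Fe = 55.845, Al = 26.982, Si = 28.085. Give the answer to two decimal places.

10.86 weight percent

M((Mn_0.31Fe_0.69)_3Al_2Si_3O_12) = 496.898 g/mol.
Al contributes 2 × 26.982 = 53.964 g per mole.
53.964/496.898 = 0.1086 → 10.86%.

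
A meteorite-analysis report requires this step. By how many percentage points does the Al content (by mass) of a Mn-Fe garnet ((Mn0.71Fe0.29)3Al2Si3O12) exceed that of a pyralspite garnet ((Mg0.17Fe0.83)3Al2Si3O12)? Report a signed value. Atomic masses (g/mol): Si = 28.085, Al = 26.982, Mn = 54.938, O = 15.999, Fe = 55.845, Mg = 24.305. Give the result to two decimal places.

M((Mn0.71Fe0.29)3Al2Si3O12) = 495.810 g/mol, so wt% Al = 53.964/495.810 × 100 = 10.88%.
M((Mg0.17Fe0.83)3Al2Si3O12) = 481.657 g/mol, so wt% Al = 53.964/481.657 × 100 = 11.20%.
10.88 − 11.20 = -0.32 pp.

-0.32 percentage points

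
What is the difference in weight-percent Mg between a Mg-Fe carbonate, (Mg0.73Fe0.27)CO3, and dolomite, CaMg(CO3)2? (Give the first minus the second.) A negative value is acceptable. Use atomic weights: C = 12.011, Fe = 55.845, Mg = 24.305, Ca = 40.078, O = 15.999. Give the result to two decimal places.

Mg in (Mg0.73Fe0.27)CO3: molar mass 92.829 g/mol; 0.73×24.305 = 17.743 g → 19.11 wt%.
Mg in CaMg(CO3)2: molar mass 184.399 g/mol; 1×24.305 = 24.305 g → 13.18 wt%.
Difference = 19.11 − 13.18 = 5.93 percentage points.

5.93 percentage points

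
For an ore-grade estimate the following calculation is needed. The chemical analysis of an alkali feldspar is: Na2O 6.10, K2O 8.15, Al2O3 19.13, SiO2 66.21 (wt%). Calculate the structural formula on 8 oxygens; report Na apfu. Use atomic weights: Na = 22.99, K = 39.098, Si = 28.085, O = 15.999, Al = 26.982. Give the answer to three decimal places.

0.533 Na apfu

Na2O (M=61.979): mol = 0.09842; Na = 0.19684, O = 0.09842.
K2O (M=94.195): mol = 0.08652; K = 0.17304, O = 0.08652.
Al2O3 (M=101.961): mol = 0.18762; Al = 0.37524, O = 0.56286.
SiO2 (M=60.083): mol = 1.10198; Si = 1.10198, O = 2.20396.
ΣO = 2.95176; factor = 8/ΣO = 2.71025.
Na apfu = 0.19684 × 2.71025 = 0.533.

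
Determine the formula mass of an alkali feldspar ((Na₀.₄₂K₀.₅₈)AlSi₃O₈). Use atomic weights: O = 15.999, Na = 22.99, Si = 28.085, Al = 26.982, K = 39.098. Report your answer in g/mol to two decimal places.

271.56 g/mol

Na: 0.42 × 22.99 = 9.6558
K: 0.58 × 39.098 = 22.6768
Al: 1 × 26.982 = 26.9820
Si: 3 × 28.085 = 84.2550
O: 8 × 15.999 = 127.9920
Summing the contributions gives the formula mass.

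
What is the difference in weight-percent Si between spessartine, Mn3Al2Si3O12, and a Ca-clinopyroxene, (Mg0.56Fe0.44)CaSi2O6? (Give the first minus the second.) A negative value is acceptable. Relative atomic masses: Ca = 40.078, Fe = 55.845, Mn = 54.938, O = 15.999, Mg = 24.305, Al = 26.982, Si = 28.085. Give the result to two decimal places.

-7.36 percentage points

Si in Mn3Al2Si3O12: molar mass 495.021 g/mol; 3×28.085 = 84.255 g → 17.02 wt%.
Si in (Mg0.56Fe0.44)CaSi2O6: molar mass 230.425 g/mol; 2×28.085 = 56.170 g → 24.38 wt%.
Difference = 17.02 − 24.38 = -7.36 percentage points.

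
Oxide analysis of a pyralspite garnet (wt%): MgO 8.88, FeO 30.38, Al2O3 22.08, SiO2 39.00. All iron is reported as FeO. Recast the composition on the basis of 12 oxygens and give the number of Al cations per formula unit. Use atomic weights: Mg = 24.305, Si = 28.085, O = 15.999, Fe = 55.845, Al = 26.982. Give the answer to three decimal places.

MgO: 8.88/40.304 = 0.22033 mol → 0.22033 mol Mg, 0.22033 mol O.
FeO: 30.38/71.844 = 0.42286 mol → 0.42286 mol Fe, 0.42286 mol O.
Al2O3: 22.08/101.961 = 0.21655 mol → 0.43310 mol Al, 0.64965 mol O.
SiO2: 39.00/60.083 = 0.64910 mol → 0.64910 mol Si, 1.29820 mol O.
Total oxygen = 2.59104 mol. Normalization factor = 12/2.59104 = 4.63134.
Al per 12 O = 0.43310 × 4.63134 = 2.006.

2.006 Al apfu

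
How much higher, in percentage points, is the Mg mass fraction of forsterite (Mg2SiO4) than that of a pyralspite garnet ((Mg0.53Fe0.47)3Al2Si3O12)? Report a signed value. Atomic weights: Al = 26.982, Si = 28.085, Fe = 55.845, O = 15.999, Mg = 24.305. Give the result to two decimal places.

Mg in Mg2SiO4: molar mass 140.691 g/mol; 2×24.305 = 48.610 g → 34.55 wt%.
Mg in (Mg0.53Fe0.47)3Al2Si3O12: molar mass 447.593 g/mol; 1.59×24.305 = 38.645 g → 8.63 wt%.
Difference = 34.55 − 8.63 = 25.92 percentage points.

25.92 percentage points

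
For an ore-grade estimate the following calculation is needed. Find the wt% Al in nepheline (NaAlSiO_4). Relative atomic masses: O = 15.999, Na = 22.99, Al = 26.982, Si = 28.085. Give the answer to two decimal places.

Formula mass = 1*22.99 + 1*26.982 + 1*28.085 + 4*15.999 = 142.053 g/mol, of which 26.982 g is Al.
So Al makes up 26.982/142.053 = 0.1899 of the mass, i.e. 18.99%.

18.99 wt%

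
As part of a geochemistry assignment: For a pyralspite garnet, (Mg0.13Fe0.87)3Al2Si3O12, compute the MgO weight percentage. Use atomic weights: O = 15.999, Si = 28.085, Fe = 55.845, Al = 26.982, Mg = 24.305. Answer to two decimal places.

Formula mass = 485.441 g/mol.
0.39 Mg → 0.3900 mol MgO per formula unit; M(MgO) = 40.304, so MgO mass = 15.719 g.
15.719/485.441 × 100 = 3.24 wt%.

3.24 wt%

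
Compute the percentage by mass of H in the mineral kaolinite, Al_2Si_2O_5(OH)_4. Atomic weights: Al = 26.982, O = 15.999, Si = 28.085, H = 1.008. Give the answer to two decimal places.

Molar mass of Al_2Si_2O_5(OH)_4: 2·26.982 + 2·28.085 + 9·15.999 + 4·1.008 = 258.157 g/mol.
Mass of H per formula unit: 4 × 1.008 = 4.032 g.
Weight fraction H = 4.032 / 258.157 = 0.0156.

1.56 mass %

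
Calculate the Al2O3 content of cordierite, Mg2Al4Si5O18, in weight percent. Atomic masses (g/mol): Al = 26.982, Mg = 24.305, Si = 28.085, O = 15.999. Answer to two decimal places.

M(Mg2Al4Si5O18) = 584.945 g/mol; M(Al2O3) = 101.961 g/mol.
Moles Al2O3 per formula unit = 4 Al ÷ 2 = 2.0000.
Al2O3 fraction = (2.0000 × 101.961) / 584.945 = 203.922/584.945 = 0.3486.

34.86 wt%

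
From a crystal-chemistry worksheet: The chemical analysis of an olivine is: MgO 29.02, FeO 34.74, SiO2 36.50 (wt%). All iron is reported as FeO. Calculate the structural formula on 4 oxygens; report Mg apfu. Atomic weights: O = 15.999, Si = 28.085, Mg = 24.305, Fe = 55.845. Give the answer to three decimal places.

29.02 wt% MgO ÷ 40.304 g/mol = 0.72003 mol, giving 0.72003 Mg and 0.72003 O.
34.74 wt% FeO ÷ 71.844 g/mol = 0.48355 mol, giving 0.48355 Fe and 0.48355 O.
36.50 wt% SiO2 ÷ 60.083 g/mol = 0.60749 mol, giving 0.60749 Si and 1.21498 O.
Oxygen sums to 2.41856; scaling by 4/2.41856 = 1.65388 puts the formula on 4 O.
Mg: 0.72003 × 1.65388 = 1.191 atoms per formula unit.

1.191 Mg apfu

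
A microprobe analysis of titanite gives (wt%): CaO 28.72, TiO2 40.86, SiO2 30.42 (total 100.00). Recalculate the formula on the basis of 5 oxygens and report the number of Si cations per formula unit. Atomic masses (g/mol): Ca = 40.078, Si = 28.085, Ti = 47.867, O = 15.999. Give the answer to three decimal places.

0.994 Si apfu

CaO: 28.72/56.077 = 0.51215 mol → 0.51215 mol Ca, 0.51215 mol O.
TiO2: 40.86/79.865 = 0.51161 mol → 0.51161 mol Ti, 1.02322 mol O.
SiO2: 30.42/60.083 = 0.50630 mol → 0.50630 mol Si, 1.01260 mol O.
Total oxygen = 2.54797 mol. Normalization factor = 5/2.54797 = 1.96235.
Si per 5 O = 0.50630 × 1.96235 = 0.994.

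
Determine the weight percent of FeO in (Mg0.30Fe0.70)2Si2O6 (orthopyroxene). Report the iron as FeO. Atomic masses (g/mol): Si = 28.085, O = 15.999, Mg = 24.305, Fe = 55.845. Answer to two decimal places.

Formula mass = 244.930 g/mol.
1.40 Fe → 1.4000 mol FeO per formula unit; M(FeO) = 71.844, so FeO mass = 100.582 g.
100.582/244.930 × 100 = 41.07 wt%.

41.07 wt%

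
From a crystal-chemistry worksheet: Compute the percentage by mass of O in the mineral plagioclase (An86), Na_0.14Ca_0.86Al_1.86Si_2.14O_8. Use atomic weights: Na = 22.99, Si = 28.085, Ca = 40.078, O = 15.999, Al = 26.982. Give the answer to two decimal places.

46.38 wt%

Formula mass = 0.14·22.99 + 0.86·40.078 + 1.86·26.982 + 2.14·28.085 + 8·15.999 = 275.966 g/mol, of which 127.992 g is O.
So O makes up 127.992/275.966 = 0.4638 of the mass, i.e. 46.38%.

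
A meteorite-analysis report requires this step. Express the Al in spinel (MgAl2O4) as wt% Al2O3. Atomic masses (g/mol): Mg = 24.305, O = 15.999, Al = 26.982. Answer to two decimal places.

71.67 wt%

Molar mass of MgAl2O4 = 1×24.305 + 2×26.982 + 4×15.999 = 142.265 g/mol.
Each formula unit contains 2 Al, equivalent to 2/2 = 1.0000 mol Al2O3.
M(Al2O3) = 2×26.982 + 3×15.999 = 101.961 g/mol.
Mass of Al2O3 per formula unit = 1.0000 × 101.961 = 101.961 g.
Al2O3 wt% = 101.961 / 142.265 × 100 = 71.67%.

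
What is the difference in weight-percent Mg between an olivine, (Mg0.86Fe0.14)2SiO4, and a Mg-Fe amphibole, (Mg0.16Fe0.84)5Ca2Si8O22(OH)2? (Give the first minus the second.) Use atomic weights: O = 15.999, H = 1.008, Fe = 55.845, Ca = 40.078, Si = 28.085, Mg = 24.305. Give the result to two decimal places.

25.90 percentage points

First mineral: 41.805 g Mg in 149.522 g formula = 27.96 wt% Mg.
Second mineral: 19.444 g Mg in 944.821 g formula = 2.06 wt% Mg.
27.96% − 2.06% gives a difference of 25.90 percentage points.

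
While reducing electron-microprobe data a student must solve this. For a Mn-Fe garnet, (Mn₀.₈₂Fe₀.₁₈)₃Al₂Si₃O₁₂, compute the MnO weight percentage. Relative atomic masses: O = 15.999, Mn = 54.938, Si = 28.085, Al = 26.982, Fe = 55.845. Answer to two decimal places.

35.22 wt%

Formula mass = 495.511 g/mol.
2.46 Mn → 2.4600 mol MnO per formula unit; M(MnO) = 70.937, so MnO mass = 174.505 g.
174.505/495.511 × 100 = 35.22 wt%.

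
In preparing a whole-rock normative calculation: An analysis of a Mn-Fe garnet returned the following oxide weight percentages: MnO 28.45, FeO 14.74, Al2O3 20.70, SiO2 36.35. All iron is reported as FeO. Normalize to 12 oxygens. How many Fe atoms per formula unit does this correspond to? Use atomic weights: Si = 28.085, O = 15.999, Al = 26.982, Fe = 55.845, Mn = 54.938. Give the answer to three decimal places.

1.015 Fe apfu

MnO: 28.45/70.937 = 0.40106 mol → 0.40106 mol Mn, 0.40106 mol O.
FeO: 14.74/71.844 = 0.20517 mol → 0.20517 mol Fe, 0.20517 mol O.
Al2O3: 20.70/101.961 = 0.20302 mol → 0.40604 mol Al, 0.60906 mol O.
SiO2: 36.35/60.083 = 0.60500 mol → 0.60500 mol Si, 1.21000 mol O.
Total oxygen = 2.42529 mol. Normalization factor = 12/2.42529 = 4.94786.
Fe per 12 O = 0.20517 × 4.94786 = 1.015.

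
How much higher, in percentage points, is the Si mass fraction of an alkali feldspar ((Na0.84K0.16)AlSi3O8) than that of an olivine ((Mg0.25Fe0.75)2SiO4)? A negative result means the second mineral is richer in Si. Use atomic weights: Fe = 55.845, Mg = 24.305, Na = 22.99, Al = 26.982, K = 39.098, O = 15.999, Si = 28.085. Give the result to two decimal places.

16.88 percentage points

Si in (Na0.84K0.16)AlSi3O8: molar mass 264.796 g/mol; 3×28.085 = 84.255 g → 31.82 wt%.
Si in (Mg0.25Fe0.75)2SiO4: molar mass 188.001 g/mol; 1×28.085 = 28.085 g → 14.94 wt%.
Difference = 31.82 − 14.94 = 16.88 percentage points.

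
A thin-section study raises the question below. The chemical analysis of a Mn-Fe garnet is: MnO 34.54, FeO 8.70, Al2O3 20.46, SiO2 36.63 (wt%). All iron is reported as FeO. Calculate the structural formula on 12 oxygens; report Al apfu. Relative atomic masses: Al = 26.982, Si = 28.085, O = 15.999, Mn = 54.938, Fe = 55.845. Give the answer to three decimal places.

MnO (M=70.937): mol = 0.48691; Mn = 0.48691, O = 0.48691.
FeO (M=71.844): mol = 0.12110; Fe = 0.12110, O = 0.12110.
Al2O3 (M=101.961): mol = 0.20066; Al = 0.40132, O = 0.60198.
SiO2 (M=60.083): mol = 0.60966; Si = 0.60966, O = 1.21932.
ΣO = 2.42931; factor = 12/ΣO = 4.93967.
Al apfu = 0.40132 × 4.93967 = 1.982.

1.982 Al apfu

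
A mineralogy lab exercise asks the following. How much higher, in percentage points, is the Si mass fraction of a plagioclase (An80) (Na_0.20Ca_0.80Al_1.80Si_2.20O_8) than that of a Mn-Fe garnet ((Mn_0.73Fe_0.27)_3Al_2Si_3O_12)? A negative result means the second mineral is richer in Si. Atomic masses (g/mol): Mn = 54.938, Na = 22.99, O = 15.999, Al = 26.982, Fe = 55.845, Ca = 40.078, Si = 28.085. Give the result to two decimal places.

Si in Na_0.20Ca_0.80Al_1.80Si_2.20O_8: molar mass 275.007 g/mol; 2.20×28.085 = 61.787 g → 22.47 wt%.
Si in (Mn_0.73Fe_0.27)_3Al_2Si_3O_12: molar mass 495.756 g/mol; 3×28.085 = 84.255 g → 17.00 wt%.
Difference = 22.47 − 17.00 = 5.47 percentage points.

5.47 percentage points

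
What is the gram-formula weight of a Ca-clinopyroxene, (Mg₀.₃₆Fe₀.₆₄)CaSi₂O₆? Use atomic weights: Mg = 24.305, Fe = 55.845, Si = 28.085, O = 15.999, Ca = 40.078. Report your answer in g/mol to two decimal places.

M = 0.36×24.305 + 0.64×55.845 + 1×40.078 + 2×28.085 + 6×15.999

236.73 g/mol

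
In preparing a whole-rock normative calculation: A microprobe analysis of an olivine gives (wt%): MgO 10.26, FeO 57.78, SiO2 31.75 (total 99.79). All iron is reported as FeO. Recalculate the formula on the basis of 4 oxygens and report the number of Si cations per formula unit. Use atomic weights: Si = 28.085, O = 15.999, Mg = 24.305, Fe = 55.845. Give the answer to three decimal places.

0.999 Si apfu

MgO (M=40.304): mol = 0.25457; Mg = 0.25457, O = 0.25457.
FeO (M=71.844): mol = 0.80424; Fe = 0.80424, O = 0.80424.
SiO2 (M=60.083): mol = 0.52844; Si = 0.52844, O = 1.05688.
ΣO = 2.11569; factor = 4/ΣO = 1.89064.
Si apfu = 0.52844 × 1.89064 = 0.999.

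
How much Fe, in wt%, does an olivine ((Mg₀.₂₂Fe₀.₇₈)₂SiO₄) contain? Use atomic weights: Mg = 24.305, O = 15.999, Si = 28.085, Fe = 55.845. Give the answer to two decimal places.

45.88 wt%

Molar mass of (Mg₀.₂₂Fe₀.₇₈)₂SiO₄: 0.44·24.305 + 1.56·55.845 + 1·28.085 + 4·15.999 = 189.893 g/mol.
Mass of Fe per formula unit: 1.56 × 55.845 = 87.118 g.
Weight fraction Fe = 87.118 / 189.893 = 0.4588.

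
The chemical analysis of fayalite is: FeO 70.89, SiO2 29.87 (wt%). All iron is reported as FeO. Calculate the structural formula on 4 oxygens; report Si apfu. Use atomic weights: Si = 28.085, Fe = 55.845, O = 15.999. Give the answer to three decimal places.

70.89 wt% FeO ÷ 71.844 g/mol = 0.98672 mol, giving 0.98672 Fe and 0.98672 O.
29.87 wt% SiO2 ÷ 60.083 g/mol = 0.49715 mol, giving 0.49715 Si and 0.99430 O.
Oxygen sums to 1.98102; scaling by 4/1.98102 = 2.01916 puts the formula on 4 O.
Si: 0.49715 × 2.01916 = 1.004 atoms per formula unit.

1.004 Si apfu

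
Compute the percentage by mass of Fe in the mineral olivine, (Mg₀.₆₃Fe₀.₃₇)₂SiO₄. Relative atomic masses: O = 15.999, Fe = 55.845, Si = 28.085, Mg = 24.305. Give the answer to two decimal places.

25.19 wt%

Formula mass = 1.26*24.305 + 0.74*55.845 + 1*28.085 + 4*15.999 = 164.031 g/mol, of which 41.325 g is Fe.
So Fe makes up 41.325/164.031 = 0.2519 of the mass, i.e. 25.19%.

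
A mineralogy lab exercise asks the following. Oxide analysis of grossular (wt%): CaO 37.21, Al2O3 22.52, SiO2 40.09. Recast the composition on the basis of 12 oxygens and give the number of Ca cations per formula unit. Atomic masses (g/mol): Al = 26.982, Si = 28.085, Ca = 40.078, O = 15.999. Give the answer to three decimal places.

2.993 Ca apfu

CaO: 37.21/56.077 = 0.66355 mol → 0.66355 mol Ca, 0.66355 mol O.
Al2O3: 22.52/101.961 = 0.22087 mol → 0.44174 mol Al, 0.66261 mol O.
SiO2: 40.09/60.083 = 0.66724 mol → 0.66724 mol Si, 1.33448 mol O.
Total oxygen = 2.66064 mol. Normalization factor = 12/2.66064 = 4.51019.
Ca per 12 O = 0.66355 × 4.51019 = 2.993.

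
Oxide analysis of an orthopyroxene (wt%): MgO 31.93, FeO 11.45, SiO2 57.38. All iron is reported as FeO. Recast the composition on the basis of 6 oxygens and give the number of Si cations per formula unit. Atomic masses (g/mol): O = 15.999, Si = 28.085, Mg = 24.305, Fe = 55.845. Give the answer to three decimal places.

2.002 Si apfu

31.93 wt% MgO ÷ 40.304 g/mol = 0.79223 mol, giving 0.79223 Mg and 0.79223 O.
11.45 wt% FeO ÷ 71.844 g/mol = 0.15937 mol, giving 0.15937 Fe and 0.15937 O.
57.38 wt% SiO2 ÷ 60.083 g/mol = 0.95501 mol, giving 0.95501 Si and 1.91002 O.
Oxygen sums to 2.86162; scaling by 6/2.86162 = 2.09671 puts the formula on 6 O.
Si: 0.95501 × 2.09671 = 2.002 atoms per formula unit.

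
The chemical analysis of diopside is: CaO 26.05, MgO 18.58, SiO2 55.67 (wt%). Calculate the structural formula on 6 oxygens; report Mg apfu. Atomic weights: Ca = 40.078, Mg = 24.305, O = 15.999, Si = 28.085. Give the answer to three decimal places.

CaO: 26.05/56.077 = 0.46454 mol → 0.46454 mol Ca, 0.46454 mol O.
MgO: 18.58/40.304 = 0.46100 mol → 0.46100 mol Mg, 0.46100 mol O.
SiO2: 55.67/60.083 = 0.92655 mol → 0.92655 mol Si, 1.85310 mol O.
Total oxygen = 2.77864 mol. Normalization factor = 6/2.77864 = 2.15933.
Mg per 6 O = 0.46100 × 2.15933 = 0.995.

0.995 Mg apfu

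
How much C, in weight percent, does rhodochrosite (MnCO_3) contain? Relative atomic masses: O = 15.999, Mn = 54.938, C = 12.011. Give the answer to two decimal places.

10.45 weight percent

M(MnCO_3) = 114.946 g/mol.
C contributes 1 × 12.011 = 12.011 g per mole.
12.011/114.946 = 0.1045 → 10.45%.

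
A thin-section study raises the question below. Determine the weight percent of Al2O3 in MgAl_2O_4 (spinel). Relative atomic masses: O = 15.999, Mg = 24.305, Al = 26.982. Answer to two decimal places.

71.67 wt%

Molar mass of MgAl_2O_4 = 1·24.305 + 2·26.982 + 4·15.999 = 142.265 g/mol.
Each formula unit contains 2 Al, equivalent to 2/2 = 1.0000 mol Al2O3.
M(Al2O3) = 2×26.982 + 3×15.999 = 101.961 g/mol.
Mass of Al2O3 per formula unit = 1.0000 × 101.961 = 101.961 g.
Al2O3 wt% = 101.961 / 142.265 × 100 = 71.67%.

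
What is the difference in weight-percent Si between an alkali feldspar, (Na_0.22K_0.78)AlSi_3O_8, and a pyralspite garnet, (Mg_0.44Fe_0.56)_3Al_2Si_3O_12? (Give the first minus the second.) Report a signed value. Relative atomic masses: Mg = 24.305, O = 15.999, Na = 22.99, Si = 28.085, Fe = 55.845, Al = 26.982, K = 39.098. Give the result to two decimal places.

Si in (Na_0.22K_0.78)AlSi_3O_8: molar mass 274.783 g/mol; 3×28.085 = 84.255 g → 30.66 wt%.
Si in (Mg_0.44Fe_0.56)_3Al_2Si_3O_12: molar mass 456.109 g/mol; 3×28.085 = 84.255 g → 18.47 wt%.
Difference = 30.66 − 18.47 = 12.19 percentage points.

12.19 percentage points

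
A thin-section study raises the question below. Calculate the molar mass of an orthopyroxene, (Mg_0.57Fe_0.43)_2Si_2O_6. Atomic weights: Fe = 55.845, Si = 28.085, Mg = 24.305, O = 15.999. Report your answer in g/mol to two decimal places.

227.90 g/mol

The formula mass is the sum 1.14×24.305 + 0.86×55.845 + 2×28.085 + 6×15.999.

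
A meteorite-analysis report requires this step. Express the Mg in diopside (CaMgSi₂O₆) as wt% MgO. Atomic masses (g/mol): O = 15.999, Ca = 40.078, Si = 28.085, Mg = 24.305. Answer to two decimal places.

Formula mass = 216.547 g/mol.
1 Mg → 1.0000 mol MgO per formula unit; M(MgO) = 40.304, so MgO mass = 40.304 g.
40.304/216.547 × 100 = 18.61 wt%.

18.61 wt%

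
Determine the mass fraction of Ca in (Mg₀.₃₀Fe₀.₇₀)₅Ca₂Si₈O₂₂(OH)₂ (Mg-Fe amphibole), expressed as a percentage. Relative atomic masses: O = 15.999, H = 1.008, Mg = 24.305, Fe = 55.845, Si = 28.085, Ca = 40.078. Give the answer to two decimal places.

8.69 mass %

M((Mg₀.₃₀Fe₀.₇₀)₅Ca₂Si₈O₂₂(OH)₂) = 922.743 g/mol.
Ca contributes 2 × 40.078 = 80.156 g per mole.
80.156/922.743 = 0.0869 → 8.69%.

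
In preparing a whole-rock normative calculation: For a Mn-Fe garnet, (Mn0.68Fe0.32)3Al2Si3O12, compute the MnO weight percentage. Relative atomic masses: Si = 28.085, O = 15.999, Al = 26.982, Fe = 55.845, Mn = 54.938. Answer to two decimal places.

Molar mass of (Mn0.68Fe0.32)3Al2Si3O12 = 2.04·54.938 + 0.96·55.845 + 2·26.982 + 3·28.085 + 12·15.999 = 495.892 g/mol.
Each formula unit contains 2.04 Mn, equivalent to 2.04/1 = 2.0400 mol MnO.
M(MnO) = 1×54.938 + 1×15.999 = 70.937 g/mol.
Mass of MnO per formula unit = 2.0400 × 70.937 = 144.711 g.
MnO wt% = 144.711 / 495.892 × 100 = 29.18%.

29.18 wt%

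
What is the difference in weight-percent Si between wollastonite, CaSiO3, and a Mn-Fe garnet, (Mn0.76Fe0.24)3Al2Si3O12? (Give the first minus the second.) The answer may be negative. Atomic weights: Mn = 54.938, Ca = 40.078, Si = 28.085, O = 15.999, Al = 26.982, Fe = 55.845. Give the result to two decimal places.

7.18 percentage points

M(CaSiO3) = 116.160 g/mol, so wt% Si = 28.085/116.160 × 100 = 24.18%.
M((Mn0.76Fe0.24)3Al2Si3O12) = 495.674 g/mol, so wt% Si = 84.255/495.674 × 100 = 17.00%.
24.18 − 17.00 = 7.18 pp.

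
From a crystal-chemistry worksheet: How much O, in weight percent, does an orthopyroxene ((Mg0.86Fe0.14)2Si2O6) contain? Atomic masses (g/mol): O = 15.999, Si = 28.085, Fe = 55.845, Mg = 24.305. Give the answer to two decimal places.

M((Mg0.86Fe0.14)2Si2O6) = 209.605 g/mol.
O contributes 6 × 15.999 = 95.994 g per mole.
95.994/209.605 = 0.4580 → 45.80%.

45.80 weight percent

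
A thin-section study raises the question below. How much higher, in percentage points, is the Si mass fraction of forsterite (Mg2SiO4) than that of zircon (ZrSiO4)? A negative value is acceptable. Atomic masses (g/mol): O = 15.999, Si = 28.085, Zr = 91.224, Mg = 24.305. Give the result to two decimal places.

First mineral: 28.085 g Si in 140.691 g formula = 19.96 wt% Si.
Second mineral: 28.085 g Si in 183.305 g formula = 15.32 wt% Si.
19.96% − 15.32% gives a difference of 4.64 percentage points.

4.64 percentage points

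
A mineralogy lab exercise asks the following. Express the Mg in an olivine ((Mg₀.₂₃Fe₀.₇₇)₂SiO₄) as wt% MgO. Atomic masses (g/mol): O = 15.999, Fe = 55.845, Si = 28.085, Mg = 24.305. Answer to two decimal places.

Formula mass = 189.263 g/mol.
0.46 Mg → 0.4600 mol MgO per formula unit; M(MgO) = 40.304, so MgO mass = 18.540 g.
18.540/189.263 × 100 = 9.80 wt%.

9.80 wt%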